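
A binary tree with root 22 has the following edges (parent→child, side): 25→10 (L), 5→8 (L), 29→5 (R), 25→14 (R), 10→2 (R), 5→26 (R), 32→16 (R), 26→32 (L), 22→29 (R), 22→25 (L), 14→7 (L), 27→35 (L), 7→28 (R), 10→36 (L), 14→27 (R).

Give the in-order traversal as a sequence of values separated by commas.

In-order visits the left subtree, then the node, then the right subtree.
At 22: go left to 25.
  At 25: go left to 10.
    At 10: go left to 36.
      36 is a leaf — visit 36.
    Visit 10.
    At 10: go right to 2.
      2 is a leaf — visit 2.
  Visit 25.
  At 25: go right to 14.
    At 14: go left to 7.
      At 7: no left child.
      Visit 7.
      At 7: go right to 28.
        28 is a leaf — visit 28.
    Visit 14.
    At 14: go right to 27.
      At 27: go left to 35.
        35 is a leaf — visit 35.
      Visit 27.
      At 27: no right child.
Visit 22.
At 22: go right to 29.
  At 29: no left child.
  Visit 29.
  At 29: go right to 5.
    At 5: go left to 8.
      8 is a leaf — visit 8.
    Visit 5.
    At 5: go right to 26.
      At 26: go left to 32.
        At 32: no left child.
        Visit 32.
        At 32: go right to 16.
          16 is a leaf — visit 16.
      Visit 26.
      At 26: no right child.

36, 10, 2, 25, 7, 28, 14, 35, 27, 22, 29, 8, 5, 32, 16, 26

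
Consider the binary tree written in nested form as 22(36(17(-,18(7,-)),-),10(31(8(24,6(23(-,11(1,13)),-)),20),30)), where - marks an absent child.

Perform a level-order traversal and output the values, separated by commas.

22, 36, 10, 17, 31, 30, 18, 8, 20, 7, 24, 6, 23, 11, 1, 13

Level-order visits nodes level by level from the root, left to right within each level.
Level 0: 22
Level 1: 36, 10
Level 2: 17, 31, 30
Level 3: 18, 8, 20
Level 4: 7, 24, 6
Level 5: 23
Level 6: 11
Level 7: 1, 13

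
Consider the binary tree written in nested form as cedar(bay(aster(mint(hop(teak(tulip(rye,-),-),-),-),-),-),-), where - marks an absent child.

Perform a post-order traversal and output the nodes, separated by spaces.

rye tulip teak hop mint aster bay cedar

Post-order visits the left subtree, then the right subtree, then the node.
At cedar: go left to bay.
  At bay: go left to aster.
    At aster: go left to mint.
      At mint: go left to hop.
        At hop: go left to teak.
          At teak: go left to tulip.
            At tulip: go left to rye.
              rye is a leaf — visit rye.
            At tulip: no right child.
            Visit tulip.
          At teak: no right child.
          Visit teak.
        At hop: no right child.
        Visit hop.
      At mint: no right child.
      Visit mint.
    At aster: no right child.
    Visit aster.
  At bay: no right child.
  Visit bay.
At cedar: no right child.
Visit cedar.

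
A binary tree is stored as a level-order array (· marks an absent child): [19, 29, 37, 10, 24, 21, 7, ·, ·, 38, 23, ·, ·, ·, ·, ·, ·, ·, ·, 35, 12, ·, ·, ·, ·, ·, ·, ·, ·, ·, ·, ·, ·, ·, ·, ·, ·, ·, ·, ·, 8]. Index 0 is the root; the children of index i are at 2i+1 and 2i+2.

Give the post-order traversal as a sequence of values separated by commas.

10, 8, 35, 12, 38, 23, 24, 29, 21, 7, 37, 19

Post-order visits the left subtree, then the right subtree, then the node.
At 19: go left to 29.
  At 29: go left to 10.
    10 is a leaf — visit 10.
  At 29: go right to 24.
    At 24: go left to 38.
      At 38: go left to 35.
        At 35: no left child.
        At 35: go right to 8.
          8 is a leaf — visit 8.
        Visit 35.
      At 38: go right to 12.
        12 is a leaf — visit 12.
      Visit 38.
    At 24: go right to 23.
      23 is a leaf — visit 23.
    Visit 24.
  Visit 29.
At 19: go right to 37.
  At 37: go left to 21.
    21 is a leaf — visit 21.
  At 37: go right to 7.
    7 is a leaf — visit 7.
  Visit 37.
Visit 19.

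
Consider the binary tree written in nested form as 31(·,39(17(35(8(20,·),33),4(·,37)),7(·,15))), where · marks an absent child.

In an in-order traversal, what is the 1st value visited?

31

In-order visits the left subtree, then the node, then the right subtree.
At 31: no left child.
Visit 31.
At 31: go right to 39.
  At 39: go left to 17.
    At 17: go left to 35.
      At 35: go left to 8.
        At 8: go left to 20.
          20 is a leaf — visit 20.
        Visit 8.
        At 8: no right child.
      Visit 35.
      At 35: go right to 33.
        33 is a leaf — visit 33.
    Visit 17.
    At 17: go right to 4.
      At 4: no left child.
      Visit 4.
      At 4: go right to 37.
        37 is a leaf — visit 37.
  Visit 39.
  At 39: go right to 7.
    At 7: no left child.
    Visit 7.
    At 7: go right to 15.
      15 is a leaf — visit 15.
Full in-order sequence: 31, 20, 8, 35, 33, 17, 4, 37, 39, 7, 15.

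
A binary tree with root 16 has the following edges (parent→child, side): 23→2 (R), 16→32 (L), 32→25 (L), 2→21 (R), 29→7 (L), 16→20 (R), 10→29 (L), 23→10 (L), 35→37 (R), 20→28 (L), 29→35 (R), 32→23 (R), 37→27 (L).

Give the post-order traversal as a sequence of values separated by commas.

25, 7, 27, 37, 35, 29, 10, 21, 2, 23, 32, 28, 20, 16

Post-order visits the left subtree, then the right subtree, then the node.
At 16: go left to 32.
  At 32: go left to 25.
    25 is a leaf — visit 25.
  At 32: go right to 23.
    At 23: go left to 10.
      At 10: go left to 29.
        At 29: go left to 7.
          7 is a leaf — visit 7.
        At 29: go right to 35.
          At 35: no left child.
          At 35: go right to 37.
            At 37: go left to 27.
              27 is a leaf — visit 27.
            At 37: no right child.
            Visit 37.
          Visit 35.
        Visit 29.
      At 10: no right child.
      Visit 10.
    At 23: go right to 2.
      At 2: no left child.
      At 2: go right to 21.
        21 is a leaf — visit 21.
      Visit 2.
    Visit 23.
  Visit 32.
At 16: go right to 20.
  At 20: go left to 28.
    28 is a leaf — visit 28.
  At 20: no right child.
  Visit 20.
Visit 16.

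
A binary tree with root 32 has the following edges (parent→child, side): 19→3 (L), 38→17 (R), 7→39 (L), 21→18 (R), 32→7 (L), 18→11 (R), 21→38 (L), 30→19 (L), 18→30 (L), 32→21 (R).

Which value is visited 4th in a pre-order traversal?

21

Pre-order visits the node, then its left subtree, then its right subtree.
Visit 32.
At 32: go left to 7.
  Visit 7.
  At 7: go left to 39.
    39 is a leaf — visit 39.
  At 7: no right child.
At 32: go right to 21.
  Visit 21.
  At 21: go left to 38.
    Visit 38.
    At 38: no left child.
    At 38: go right to 17.
      17 is a leaf — visit 17.
  At 21: go right to 18.
    Visit 18.
    At 18: go left to 30.
      Visit 30.
      At 30: go left to 19.
        Visit 19.
        At 19: go left to 3.
          3 is a leaf — visit 3.
        At 19: no right child.
      At 30: no right child.
    At 18: go right to 11.
      11 is a leaf — visit 11.
Full pre-order sequence: 32, 7, 39, 21, 38, 17, 18, 30, 19, 3, 11.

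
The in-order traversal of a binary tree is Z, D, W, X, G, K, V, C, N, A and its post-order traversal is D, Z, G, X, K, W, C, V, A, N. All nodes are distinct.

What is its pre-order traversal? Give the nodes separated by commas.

The last element of post-order is the root; it splits in-order into left and right subtrees.
Root N: left subtree has 8 nodes {Z, D, W, X, G, K, V, C}, right has 1 {A}.
  Root V: left subtree has 6 nodes {Z, D, W, X, G, K}, right has 1 {C}.
    Root W: left subtree has 2 nodes {Z, D}, right has 3 {X, G, K}.
      Root Z: left subtree has 0 nodes { }, right has 1 {D}.
      Root K: left subtree has 2 nodes {X, G}, right has 0 { }.
        Root X: left subtree has 0 nodes { }, right has 1 {G}.

N, V, W, Z, D, K, X, G, C, A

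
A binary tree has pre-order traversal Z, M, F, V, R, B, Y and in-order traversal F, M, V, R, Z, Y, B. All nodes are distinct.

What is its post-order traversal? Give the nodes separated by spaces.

The first element of pre-order is the root; it splits in-order into left and right subtrees.
Root Z: left subtree has 4 nodes {F, M, V, R}, right has 2 {Y, B}.
  Root M: left subtree has 1 node {F}, right has 2 {V, R}.
    Root V: left subtree has 0 nodes { }, right has 1 {R}.
  Root B: left subtree has 1 node {Y}, right has 0 { }.

F R V M Y B Z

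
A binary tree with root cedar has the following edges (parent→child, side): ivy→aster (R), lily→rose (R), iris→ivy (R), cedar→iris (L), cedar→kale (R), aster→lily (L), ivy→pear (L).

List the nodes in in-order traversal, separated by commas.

iris, pear, ivy, lily, rose, aster, cedar, kale

In-order visits the left subtree, then the node, then the right subtree.
At cedar: go left to iris.
  At iris: no left child.
  Visit iris.
  At iris: go right to ivy.
    At ivy: go left to pear.
      pear is a leaf — visit pear.
    Visit ivy.
    At ivy: go right to aster.
      At aster: go left to lily.
        At lily: no left child.
        Visit lily.
        At lily: go right to rose.
          rose is a leaf — visit rose.
      Visit aster.
      At aster: no right child.
Visit cedar.
At cedar: go right to kale.
  kale is a leaf — visit kale.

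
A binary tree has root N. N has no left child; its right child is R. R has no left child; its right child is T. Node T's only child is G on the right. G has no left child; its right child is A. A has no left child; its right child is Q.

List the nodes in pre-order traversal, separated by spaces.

N R T G A Q

Pre-order visits the node, then its left subtree, then its right subtree.
Visit N.
At N: no left child.
At N: go right to R.
  Visit R.
  At R: no left child.
  At R: go right to T.
    Visit T.
    At T: no left child.
    At T: go right to G.
      Visit G.
      At G: no left child.
      At G: go right to A.
        Visit A.
        At A: no left child.
        At A: go right to Q.
          Q is a leaf — visit Q.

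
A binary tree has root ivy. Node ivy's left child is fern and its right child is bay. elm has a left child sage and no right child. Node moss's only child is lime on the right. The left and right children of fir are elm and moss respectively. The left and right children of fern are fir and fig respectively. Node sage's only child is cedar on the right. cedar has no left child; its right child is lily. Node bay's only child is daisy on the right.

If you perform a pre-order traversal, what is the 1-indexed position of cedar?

6

Pre-order visits the node, then its left subtree, then its right subtree.
Visit ivy.
At ivy: go left to fern.
  Visit fern.
  At fern: go left to fir.
    Visit fir.
    At fir: go left to elm.
      Visit elm.
      At elm: go left to sage.
        Visit sage.
        At sage: no left child.
        At sage: go right to cedar.
          Visit cedar.
          At cedar: no left child.
          At cedar: go right to lily.
            lily is a leaf — visit lily.
      At elm: no right child.
    At fir: go right to moss.
      Visit moss.
      At moss: no left child.
      At moss: go right to lime.
        lime is a leaf — visit lime.
  At fern: go right to fig.
    fig is a leaf — visit fig.
At ivy: go right to bay.
  Visit bay.
  At bay: no left child.
  At bay: go right to daisy.
    daisy is a leaf — visit daisy.
Full pre-order sequence: ivy, fern, fir, elm, sage, cedar, lily, moss, lime, fig, bay, daisy.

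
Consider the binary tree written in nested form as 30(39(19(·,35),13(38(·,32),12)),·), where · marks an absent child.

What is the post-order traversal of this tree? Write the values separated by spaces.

Post-order visits the left subtree, then the right subtree, then the node.
At 30: go left to 39.
  At 39: go left to 19.
    At 19: no left child.
    At 19: go right to 35.
      35 is a leaf — visit 35.
    Visit 19.
  At 39: go right to 13.
    At 13: go left to 38.
      At 38: no left child.
      At 38: go right to 32.
        32 is a leaf — visit 32.
      Visit 38.
    At 13: go right to 12.
      12 is a leaf — visit 12.
    Visit 13.
  Visit 39.
At 30: no right child.
Visit 30.

35 19 32 38 12 13 39 30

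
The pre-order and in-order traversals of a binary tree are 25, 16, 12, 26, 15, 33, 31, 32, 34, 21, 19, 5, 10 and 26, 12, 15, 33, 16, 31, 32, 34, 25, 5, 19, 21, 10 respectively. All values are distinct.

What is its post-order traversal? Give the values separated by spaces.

26 33 15 12 34 32 31 16 5 19 10 21 25

The first element of pre-order is the root; it splits in-order into left and right subtrees.
Root 25: left subtree has 8 nodes {26, 12, 15, 33, 16, 31, 32, 34}, right has 4 {5, 19, 21, 10}.
  Root 16: left subtree has 4 nodes {26, 12, 15, 33}, right has 3 {31, 32, 34}.
    Root 12: left subtree has 1 node {26}, right has 2 {15, 33}.
      Root 15: left subtree has 0 nodes { }, right has 1 {33}.
    Root 31: left subtree has 0 nodes { }, right has 2 {32, 34}.
      Root 32: left subtree has 0 nodes { }, right has 1 {34}.
  Root 21: left subtree has 2 nodes {5, 19}, right has 1 {10}.
    Root 19: left subtree has 1 node {5}, right has 0 { }.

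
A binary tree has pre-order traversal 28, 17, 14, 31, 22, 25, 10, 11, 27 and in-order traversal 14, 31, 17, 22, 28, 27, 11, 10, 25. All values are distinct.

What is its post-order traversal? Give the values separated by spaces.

The first element of pre-order is the root; it splits in-order into left and right subtrees.
Root 28: left subtree has 4 nodes {14, 31, 17, 22}, right has 4 {27, 11, 10, 25}.
  Root 17: left subtree has 2 nodes {14, 31}, right has 1 {22}.
    Root 14: left subtree has 0 nodes { }, right has 1 {31}.
  Root 25: left subtree has 3 nodes {27, 11, 10}, right has 0 { }.
    Root 10: left subtree has 2 nodes {27, 11}, right has 0 { }.
      Root 11: left subtree has 1 node {27}, right has 0 { }.

31 14 22 17 27 11 10 25 28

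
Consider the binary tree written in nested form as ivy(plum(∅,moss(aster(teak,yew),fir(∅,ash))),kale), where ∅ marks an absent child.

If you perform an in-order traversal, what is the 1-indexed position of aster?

In-order visits the left subtree, then the node, then the right subtree.
At ivy: go left to plum.
  At plum: no left child.
  Visit plum.
  At plum: go right to moss.
    At moss: go left to aster.
      At aster: go left to teak.
        teak is a leaf — visit teak.
      Visit aster.
      At aster: go right to yew.
        yew is a leaf — visit yew.
    Visit moss.
    At moss: go right to fir.
      At fir: no left child.
      Visit fir.
      At fir: go right to ash.
        ash is a leaf — visit ash.
Visit ivy.
At ivy: go right to kale.
  kale is a leaf — visit kale.
Full in-order sequence: plum, teak, aster, yew, moss, fir, ash, ivy, kale.

3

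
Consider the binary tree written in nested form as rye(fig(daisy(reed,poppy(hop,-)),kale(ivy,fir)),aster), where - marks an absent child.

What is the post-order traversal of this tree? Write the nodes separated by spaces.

Post-order visits the left subtree, then the right subtree, then the node.
At rye: go left to fig.
  At fig: go left to daisy.
    At daisy: go left to reed.
      reed is a leaf — visit reed.
    At daisy: go right to poppy.
      At poppy: go left to hop.
        hop is a leaf — visit hop.
      At poppy: no right child.
      Visit poppy.
    Visit daisy.
  At fig: go right to kale.
    At kale: go left to ivy.
      ivy is a leaf — visit ivy.
    At kale: go right to fir.
      fir is a leaf — visit fir.
    Visit kale.
  Visit fig.
At rye: go right to aster.
  aster is a leaf — visit aster.
Visit rye.

reed hop poppy daisy ivy fir kale fig aster rye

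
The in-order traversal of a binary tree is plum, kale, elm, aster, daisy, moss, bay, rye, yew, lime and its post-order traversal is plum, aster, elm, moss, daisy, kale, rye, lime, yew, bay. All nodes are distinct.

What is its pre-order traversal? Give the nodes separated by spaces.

The last element of post-order is the root; it splits in-order into left and right subtrees.
Root bay: left subtree has 6 nodes {plum, kale, elm, aster, daisy, moss}, right has 3 {rye, yew, lime}.
  Root kale: left subtree has 1 node {plum}, right has 4 {elm, aster, daisy, moss}.
    Root daisy: left subtree has 2 nodes {elm, aster}, right has 1 {moss}.
      Root elm: left subtree has 0 nodes { }, right has 1 {aster}.
  Root yew: left subtree has 1 node {rye}, right has 1 {lime}.

bay kale plum daisy elm aster moss yew rye lime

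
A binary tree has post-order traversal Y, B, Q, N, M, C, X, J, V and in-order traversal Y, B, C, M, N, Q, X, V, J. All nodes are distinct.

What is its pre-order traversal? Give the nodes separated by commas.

V, X, C, B, Y, M, N, Q, J

The last element of post-order is the root; it splits in-order into left and right subtrees.
Root V: left subtree has 7 nodes {Y, B, C, M, N, Q, X}, right has 1 {J}.
  Root X: left subtree has 6 nodes {Y, B, C, M, N, Q}, right has 0 { }.
    Root C: left subtree has 2 nodes {Y, B}, right has 3 {M, N, Q}.
      Root B: left subtree has 1 node {Y}, right has 0 { }.
      Root M: left subtree has 0 nodes { }, right has 2 {N, Q}.
        Root N: left subtree has 0 nodes { }, right has 1 {Q}.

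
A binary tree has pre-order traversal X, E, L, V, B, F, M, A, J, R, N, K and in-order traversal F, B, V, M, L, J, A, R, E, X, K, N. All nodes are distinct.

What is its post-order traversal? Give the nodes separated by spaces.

F B M V J R A L E K N X

The first element of pre-order is the root; it splits in-order into left and right subtrees.
Root X: left subtree has 9 nodes {F, B, V, M, L, J, A, R, E}, right has 2 {K, N}.
  Root E: left subtree has 8 nodes {F, B, V, M, L, J, A, R}, right has 0 { }.
    Root L: left subtree has 4 nodes {F, B, V, M}, right has 3 {J, A, R}.
      Root V: left subtree has 2 nodes {F, B}, right has 1 {M}.
        Root B: left subtree has 1 node {F}, right has 0 { }.
      Root A: left subtree has 1 node {J}, right has 1 {R}.
  Root N: left subtree has 1 node {K}, right has 0 { }.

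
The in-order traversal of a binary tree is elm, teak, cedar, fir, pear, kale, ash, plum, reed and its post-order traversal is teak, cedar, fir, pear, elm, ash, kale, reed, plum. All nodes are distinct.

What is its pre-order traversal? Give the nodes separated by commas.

The last element of post-order is the root; it splits in-order into left and right subtrees.
Root plum: left subtree has 7 nodes {elm, teak, cedar, fir, pear, kale, ash}, right has 1 {reed}.
  Root kale: left subtree has 5 nodes {elm, teak, cedar, fir, pear}, right has 1 {ash}.
    Root elm: left subtree has 0 nodes { }, right has 4 {teak, cedar, fir, pear}.
      Root pear: left subtree has 3 nodes {teak, cedar, fir}, right has 0 { }.
        Root fir: left subtree has 2 nodes {teak, cedar}, right has 0 { }.
          Root cedar: left subtree has 1 node {teak}, right has 0 { }.

plum, kale, elm, pear, fir, cedar, teak, ash, reed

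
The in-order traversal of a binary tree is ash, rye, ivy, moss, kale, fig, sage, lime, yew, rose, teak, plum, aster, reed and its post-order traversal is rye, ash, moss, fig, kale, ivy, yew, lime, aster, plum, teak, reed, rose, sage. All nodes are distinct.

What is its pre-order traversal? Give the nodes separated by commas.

The last element of post-order is the root; it splits in-order into left and right subtrees.
Root sage: left subtree has 6 nodes {ash, rye, ivy, moss, kale, fig}, right has 7 {lime, yew, rose, teak, plum, aster, reed}.
  Root ivy: left subtree has 2 nodes {ash, rye}, right has 3 {moss, kale, fig}.
    Root ash: left subtree has 0 nodes { }, right has 1 {rye}.
    Root kale: left subtree has 1 node {moss}, right has 1 {fig}.
  Root rose: left subtree has 2 nodes {lime, yew}, right has 4 {teak, plum, aster, reed}.
    Root lime: left subtree has 0 nodes { }, right has 1 {yew}.
    Root reed: left subtree has 3 nodes {teak, plum, aster}, right has 0 { }.
      Root teak: left subtree has 0 nodes { }, right has 2 {plum, aster}.
        Root plum: left subtree has 0 nodes { }, right has 1 {aster}.

sage, ivy, ash, rye, kale, moss, fig, rose, lime, yew, reed, teak, plum, aster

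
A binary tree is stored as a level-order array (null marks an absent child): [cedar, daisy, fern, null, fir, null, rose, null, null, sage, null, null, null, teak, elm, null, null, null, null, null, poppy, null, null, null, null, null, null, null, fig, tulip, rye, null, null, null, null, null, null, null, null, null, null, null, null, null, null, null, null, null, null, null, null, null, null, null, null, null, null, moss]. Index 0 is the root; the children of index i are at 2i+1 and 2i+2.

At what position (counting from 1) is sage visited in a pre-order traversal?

4

Pre-order visits the node, then its left subtree, then its right subtree.
Visit cedar.
At cedar: go left to daisy.
  Visit daisy.
  At daisy: no left child.
  At daisy: go right to fir.
    Visit fir.
    At fir: go left to sage.
      Visit sage.
      At sage: no left child.
      At sage: go right to poppy.
        poppy is a leaf — visit poppy.
    At fir: no right child.
At cedar: go right to fern.
  Visit fern.
  At fern: no left child.
  At fern: go right to rose.
    Visit rose.
    At rose: go left to teak.
      Visit teak.
      At teak: no left child.
      At teak: go right to fig.
        Visit fig.
        At fig: go left to moss.
          moss is a leaf — visit moss.
        At fig: no right child.
    At rose: go right to elm.
      Visit elm.
      At elm: go left to tulip.
        tulip is a leaf — visit tulip.
      At elm: go right to rye.
        rye is a leaf — visit rye.
Full pre-order sequence: cedar, daisy, fir, sage, poppy, fern, rose, teak, fig, moss, elm, tulip, rye.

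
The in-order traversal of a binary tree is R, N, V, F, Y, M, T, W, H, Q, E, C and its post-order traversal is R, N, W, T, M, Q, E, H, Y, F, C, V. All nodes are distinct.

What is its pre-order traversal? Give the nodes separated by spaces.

V N R C F Y H M T W E Q

The last element of post-order is the root; it splits in-order into left and right subtrees.
Root V: left subtree has 2 nodes {R, N}, right has 9 {F, Y, M, T, W, H, Q, E, C}.
  Root N: left subtree has 1 node {R}, right has 0 { }.
  Root C: left subtree has 8 nodes {F, Y, M, T, W, H, Q, E}, right has 0 { }.
    Root F: left subtree has 0 nodes { }, right has 7 {Y, M, T, W, H, Q, E}.
      Root Y: left subtree has 0 nodes { }, right has 6 {M, T, W, H, Q, E}.
        Root H: left subtree has 3 nodes {M, T, W}, right has 2 {Q, E}.
          Root M: left subtree has 0 nodes { }, right has 2 {T, W}.
            Root T: left subtree has 0 nodes { }, right has 1 {W}.
          Root E: left subtree has 1 node {Q}, right has 0 { }.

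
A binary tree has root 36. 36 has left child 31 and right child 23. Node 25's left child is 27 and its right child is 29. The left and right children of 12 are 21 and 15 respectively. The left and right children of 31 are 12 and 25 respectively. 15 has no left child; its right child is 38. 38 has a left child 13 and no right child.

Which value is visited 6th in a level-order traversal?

21

Level-order visits nodes level by level from the root, left to right within each level.
Level 0: 36
Level 1: 31, 23
Level 2: 12, 25
Level 3: 21, 15, 27, 29
Level 4: 38
Level 5: 13
Full level-order sequence: 36, 31, 23, 12, 25, 21, 15, 27, 29, 38, 13.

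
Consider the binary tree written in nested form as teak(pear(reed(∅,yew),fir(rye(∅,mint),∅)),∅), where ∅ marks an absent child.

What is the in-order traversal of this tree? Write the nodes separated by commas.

reed, yew, pear, rye, mint, fir, teak

In-order visits the left subtree, then the node, then the right subtree.
At teak: go left to pear.
  At pear: go left to reed.
    At reed: no left child.
    Visit reed.
    At reed: go right to yew.
      yew is a leaf — visit yew.
  Visit pear.
  At pear: go right to fir.
    At fir: go left to rye.
      At rye: no left child.
      Visit rye.
      At rye: go right to mint.
        mint is a leaf — visit mint.
    Visit fir.
    At fir: no right child.
Visit teak.
At teak: no right child.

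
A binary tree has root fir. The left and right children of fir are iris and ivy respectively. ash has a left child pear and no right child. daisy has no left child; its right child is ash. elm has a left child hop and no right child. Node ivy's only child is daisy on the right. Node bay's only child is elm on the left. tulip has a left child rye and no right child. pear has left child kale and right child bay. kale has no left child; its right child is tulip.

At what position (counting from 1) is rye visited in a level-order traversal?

Level-order visits nodes level by level from the root, left to right within each level.
Level 0: fir
Level 1: iris, ivy
Level 2: daisy
Level 3: ash
Level 4: pear
Level 5: kale, bay
Level 6: tulip, elm
Level 7: rye, hop
Full level-order sequence: fir, iris, ivy, daisy, ash, pear, kale, bay, tulip, elm, rye, hop.

11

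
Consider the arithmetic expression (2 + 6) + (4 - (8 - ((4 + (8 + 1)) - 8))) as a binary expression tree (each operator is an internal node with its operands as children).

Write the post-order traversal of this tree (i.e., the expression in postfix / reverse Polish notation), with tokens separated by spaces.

2 6 + 4 8 4 8 1 + + 8 - - - +

Post-order on an expression tree gives postfix notation: for each operator, emit left operand, right operand, then the operator.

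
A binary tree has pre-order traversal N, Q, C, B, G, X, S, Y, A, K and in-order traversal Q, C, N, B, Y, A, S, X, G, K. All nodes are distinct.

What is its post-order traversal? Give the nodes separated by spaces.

The first element of pre-order is the root; it splits in-order into left and right subtrees.
Root N: left subtree has 2 nodes {Q, C}, right has 7 {B, Y, A, S, X, G, K}.
  Root Q: left subtree has 0 nodes { }, right has 1 {C}.
  Root B: left subtree has 0 nodes { }, right has 6 {Y, A, S, X, G, K}.
    Root G: left subtree has 4 nodes {Y, A, S, X}, right has 1 {K}.
      Root X: left subtree has 3 nodes {Y, A, S}, right has 0 { }.
        Root S: left subtree has 2 nodes {Y, A}, right has 0 { }.
          Root Y: left subtree has 0 nodes { }, right has 1 {A}.

C Q A Y S X K G B N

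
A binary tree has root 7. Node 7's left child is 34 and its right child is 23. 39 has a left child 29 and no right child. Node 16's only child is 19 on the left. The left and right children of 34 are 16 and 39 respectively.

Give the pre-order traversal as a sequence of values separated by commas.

7, 34, 16, 19, 39, 29, 23

Pre-order visits the node, then its left subtree, then its right subtree.
Visit 7.
At 7: go left to 34.
  Visit 34.
  At 34: go left to 16.
    Visit 16.
    At 16: go left to 19.
      19 is a leaf — visit 19.
    At 16: no right child.
  At 34: go right to 39.
    Visit 39.
    At 39: go left to 29.
      29 is a leaf — visit 29.
    At 39: no right child.
At 7: go right to 23.
  23 is a leaf — visit 23.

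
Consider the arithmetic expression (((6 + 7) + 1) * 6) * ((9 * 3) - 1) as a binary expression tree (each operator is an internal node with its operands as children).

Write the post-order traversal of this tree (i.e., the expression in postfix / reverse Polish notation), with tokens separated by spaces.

6 7 + 1 + 6 * 9 3 * 1 - *

Post-order on an expression tree gives postfix notation: for each operator, emit left operand, right operand, then the operator.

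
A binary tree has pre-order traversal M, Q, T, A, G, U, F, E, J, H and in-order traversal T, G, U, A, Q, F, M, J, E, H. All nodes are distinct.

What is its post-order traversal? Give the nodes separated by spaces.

U G A T F Q J H E M

The first element of pre-order is the root; it splits in-order into left and right subtrees.
Root M: left subtree has 6 nodes {T, G, U, A, Q, F}, right has 3 {J, E, H}.
  Root Q: left subtree has 4 nodes {T, G, U, A}, right has 1 {F}.
    Root T: left subtree has 0 nodes { }, right has 3 {G, U, A}.
      Root A: left subtree has 2 nodes {G, U}, right has 0 { }.
        Root G: left subtree has 0 nodes { }, right has 1 {U}.
  Root E: left subtree has 1 node {J}, right has 1 {H}.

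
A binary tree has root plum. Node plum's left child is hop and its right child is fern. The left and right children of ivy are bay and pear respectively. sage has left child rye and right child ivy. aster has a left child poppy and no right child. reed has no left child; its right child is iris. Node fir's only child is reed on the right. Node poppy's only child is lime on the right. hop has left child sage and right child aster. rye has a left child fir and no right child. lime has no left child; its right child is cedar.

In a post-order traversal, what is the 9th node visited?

Post-order visits the left subtree, then the right subtree, then the node.
At plum: go left to hop.
  At hop: go left to sage.
    At sage: go left to rye.
      At rye: go left to fir.
        At fir: no left child.
        At fir: go right to reed.
          At reed: no left child.
          At reed: go right to iris.
            iris is a leaf — visit iris.
          Visit reed.
        Visit fir.
      At rye: no right child.
      Visit rye.
    At sage: go right to ivy.
      At ivy: go left to bay.
        bay is a leaf — visit bay.
      At ivy: go right to pear.
        pear is a leaf — visit pear.
      Visit ivy.
    Visit sage.
  At hop: go right to aster.
    At aster: go left to poppy.
      At poppy: no left child.
      At poppy: go right to lime.
        At lime: no left child.
        At lime: go right to cedar.
          cedar is a leaf — visit cedar.
        Visit lime.
      Visit poppy.
    At aster: no right child.
    Visit aster.
  Visit hop.
At plum: go right to fern.
  fern is a leaf — visit fern.
Visit plum.
Full post-order sequence: iris, reed, fir, rye, bay, pear, ivy, sage, cedar, lime, poppy, aster, hop, fern, plum.

cedar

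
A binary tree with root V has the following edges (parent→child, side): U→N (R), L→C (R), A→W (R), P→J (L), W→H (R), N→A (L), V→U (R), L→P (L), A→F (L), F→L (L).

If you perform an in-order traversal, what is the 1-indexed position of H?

10

In-order visits the left subtree, then the node, then the right subtree.
At V: no left child.
Visit V.
At V: go right to U.
  At U: no left child.
  Visit U.
  At U: go right to N.
    At N: go left to A.
      At A: go left to F.
        At F: go left to L.
          At L: go left to P.
            At P: go left to J.
              J is a leaf — visit J.
            Visit P.
            At P: no right child.
          Visit L.
          At L: go right to C.
            C is a leaf — visit C.
        Visit F.
        At F: no right child.
      Visit A.
      At A: go right to W.
        At W: no left child.
        Visit W.
        At W: go right to H.
          H is a leaf — visit H.
    Visit N.
    At N: no right child.
Full in-order sequence: V, U, J, P, L, C, F, A, W, H, N.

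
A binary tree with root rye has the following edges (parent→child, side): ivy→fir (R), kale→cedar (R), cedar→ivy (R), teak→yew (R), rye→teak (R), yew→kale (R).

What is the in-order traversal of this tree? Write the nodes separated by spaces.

In-order visits the left subtree, then the node, then the right subtree.
At rye: no left child.
Visit rye.
At rye: go right to teak.
  At teak: no left child.
  Visit teak.
  At teak: go right to yew.
    At yew: no left child.
    Visit yew.
    At yew: go right to kale.
      At kale: no left child.
      Visit kale.
      At kale: go right to cedar.
        At cedar: no left child.
        Visit cedar.
        At cedar: go right to ivy.
          At ivy: no left child.
          Visit ivy.
          At ivy: go right to fir.
            fir is a leaf — visit fir.

rye teak yew kale cedar ivy fir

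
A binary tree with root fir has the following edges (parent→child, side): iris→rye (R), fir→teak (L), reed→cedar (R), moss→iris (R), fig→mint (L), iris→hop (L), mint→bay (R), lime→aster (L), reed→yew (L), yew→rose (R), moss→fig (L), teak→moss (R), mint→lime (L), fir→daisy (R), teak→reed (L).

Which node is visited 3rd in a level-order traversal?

daisy

Level-order visits nodes level by level from the root, left to right within each level.
Level 0: fir
Level 1: teak, daisy
Level 2: reed, moss
Level 3: yew, cedar, fig, iris
Level 4: rose, mint, hop, rye
Level 5: lime, bay
Level 6: aster
Full level-order sequence: fir, teak, daisy, reed, moss, yew, cedar, fig, iris, rose, mint, hop, rye, lime, bay, aster.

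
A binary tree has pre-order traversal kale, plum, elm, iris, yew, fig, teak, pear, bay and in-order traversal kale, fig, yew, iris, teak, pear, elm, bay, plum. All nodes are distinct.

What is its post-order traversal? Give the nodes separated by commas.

fig, yew, pear, teak, iris, bay, elm, plum, kale

The first element of pre-order is the root; it splits in-order into left and right subtrees.
Root kale: left subtree has 0 nodes { }, right has 8 {fig, yew, iris, teak, pear, elm, bay, plum}.
  Root plum: left subtree has 7 nodes {fig, yew, iris, teak, pear, elm, bay}, right has 0 { }.
    Root elm: left subtree has 5 nodes {fig, yew, iris, teak, pear}, right has 1 {bay}.
      Root iris: left subtree has 2 nodes {fig, yew}, right has 2 {teak, pear}.
        Root yew: left subtree has 1 node {fig}, right has 0 { }.
        Root teak: left subtree has 0 nodes { }, right has 1 {pear}.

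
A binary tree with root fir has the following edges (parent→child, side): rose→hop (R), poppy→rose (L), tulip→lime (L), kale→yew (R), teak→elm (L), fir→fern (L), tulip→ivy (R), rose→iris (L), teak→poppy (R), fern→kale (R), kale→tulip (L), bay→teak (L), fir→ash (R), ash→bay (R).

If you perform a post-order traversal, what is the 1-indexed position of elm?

Post-order visits the left subtree, then the right subtree, then the node.
At fir: go left to fern.
  At fern: no left child.
  At fern: go right to kale.
    At kale: go left to tulip.
      At tulip: go left to lime.
        lime is a leaf — visit lime.
      At tulip: go right to ivy.
        ivy is a leaf — visit ivy.
      Visit tulip.
    At kale: go right to yew.
      yew is a leaf — visit yew.
    Visit kale.
  Visit fern.
At fir: go right to ash.
  At ash: no left child.
  At ash: go right to bay.
    At bay: go left to teak.
      At teak: go left to elm.
        elm is a leaf — visit elm.
      At teak: go right to poppy.
        At poppy: go left to rose.
          At rose: go left to iris.
            iris is a leaf — visit iris.
          At rose: go right to hop.
            hop is a leaf — visit hop.
          Visit rose.
        At poppy: no right child.
        Visit poppy.
      Visit teak.
    At bay: no right child.
    Visit bay.
  Visit ash.
Visit fir.
Full post-order sequence: lime, ivy, tulip, yew, kale, fern, elm, iris, hop, rose, poppy, teak, bay, ash, fir.

7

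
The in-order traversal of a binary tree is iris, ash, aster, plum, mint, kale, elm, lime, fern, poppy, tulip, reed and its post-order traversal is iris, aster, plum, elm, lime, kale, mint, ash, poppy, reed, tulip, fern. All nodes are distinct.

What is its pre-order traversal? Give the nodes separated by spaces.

fern ash iris mint plum aster kale lime elm tulip poppy reed

The last element of post-order is the root; it splits in-order into left and right subtrees.
Root fern: left subtree has 8 nodes {iris, ash, aster, plum, mint, kale, elm, lime}, right has 3 {poppy, tulip, reed}.
  Root ash: left subtree has 1 node {iris}, right has 6 {aster, plum, mint, kale, elm, lime}.
    Root mint: left subtree has 2 nodes {aster, plum}, right has 3 {kale, elm, lime}.
      Root plum: left subtree has 1 node {aster}, right has 0 { }.
      Root kale: left subtree has 0 nodes { }, right has 2 {elm, lime}.
        Root lime: left subtree has 1 node {elm}, right has 0 { }.
  Root tulip: left subtree has 1 node {poppy}, right has 1 {reed}.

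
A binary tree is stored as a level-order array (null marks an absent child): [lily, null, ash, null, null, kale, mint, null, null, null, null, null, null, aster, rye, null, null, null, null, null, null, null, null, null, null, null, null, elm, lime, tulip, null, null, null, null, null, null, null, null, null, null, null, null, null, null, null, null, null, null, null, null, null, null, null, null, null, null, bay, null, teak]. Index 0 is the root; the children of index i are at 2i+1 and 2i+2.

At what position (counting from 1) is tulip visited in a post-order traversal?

Post-order visits the left subtree, then the right subtree, then the node.
At lily: no left child.
At lily: go right to ash.
  At ash: go left to kale.
    kale is a leaf — visit kale.
  At ash: go right to mint.
    At mint: go left to aster.
      At aster: go left to elm.
        At elm: no left child.
        At elm: go right to bay.
          bay is a leaf — visit bay.
        Visit elm.
      At aster: go right to lime.
        At lime: no left child.
        At lime: go right to teak.
          teak is a leaf — visit teak.
        Visit lime.
      Visit aster.
    At mint: go right to rye.
      At rye: go left to tulip.
        tulip is a leaf — visit tulip.
      At rye: no right child.
      Visit rye.
    Visit mint.
  Visit ash.
Visit lily.
Full post-order sequence: kale, bay, elm, teak, lime, aster, tulip, rye, mint, ash, lily.

7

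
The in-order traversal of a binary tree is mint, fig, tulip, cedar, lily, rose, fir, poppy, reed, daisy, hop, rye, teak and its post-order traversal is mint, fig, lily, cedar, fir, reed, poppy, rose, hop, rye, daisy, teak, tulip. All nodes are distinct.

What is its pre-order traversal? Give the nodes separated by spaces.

The last element of post-order is the root; it splits in-order into left and right subtrees.
Root tulip: left subtree has 2 nodes {mint, fig}, right has 10 {cedar, lily, rose, fir, poppy, reed, daisy, hop, rye, teak}.
  Root fig: left subtree has 1 node {mint}, right has 0 { }.
  Root teak: left subtree has 9 nodes {cedar, lily, rose, fir, poppy, reed, daisy, hop, rye}, right has 0 { }.
    Root daisy: left subtree has 6 nodes {cedar, lily, rose, fir, poppy, reed}, right has 2 {hop, rye}.
      Root rose: left subtree has 2 nodes {cedar, lily}, right has 3 {fir, poppy, reed}.
        Root cedar: left subtree has 0 nodes { }, right has 1 {lily}.
        Root poppy: left subtree has 1 node {fir}, right has 1 {reed}.
      Root rye: left subtree has 1 node {hop}, right has 0 { }.

tulip fig mint teak daisy rose cedar lily poppy fir reed rye hop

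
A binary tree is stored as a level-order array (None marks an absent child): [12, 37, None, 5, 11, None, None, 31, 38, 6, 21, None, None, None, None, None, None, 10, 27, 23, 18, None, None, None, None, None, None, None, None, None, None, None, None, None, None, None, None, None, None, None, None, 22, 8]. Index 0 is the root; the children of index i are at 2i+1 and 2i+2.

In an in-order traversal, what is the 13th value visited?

In-order visits the left subtree, then the node, then the right subtree.
At 12: go left to 37.
  At 37: go left to 5.
    At 5: go left to 31.
      31 is a leaf — visit 31.
    Visit 5.
    At 5: go right to 38.
      At 38: go left to 10.
        10 is a leaf — visit 10.
      Visit 38.
      At 38: go right to 27.
        27 is a leaf — visit 27.
  Visit 37.
  At 37: go right to 11.
    At 11: go left to 6.
      At 6: go left to 23.
        23 is a leaf — visit 23.
      Visit 6.
      At 6: go right to 18.
        At 18: go left to 22.
          22 is a leaf — visit 22.
        Visit 18.
        At 18: go right to 8.
          8 is a leaf — visit 8.
    Visit 11.
    At 11: go right to 21.
      21 is a leaf — visit 21.
Visit 12.
At 12: no right child.
Full in-order sequence: 31, 5, 10, 38, 27, 37, 23, 6, 22, 18, 8, 11, 21, 12.

21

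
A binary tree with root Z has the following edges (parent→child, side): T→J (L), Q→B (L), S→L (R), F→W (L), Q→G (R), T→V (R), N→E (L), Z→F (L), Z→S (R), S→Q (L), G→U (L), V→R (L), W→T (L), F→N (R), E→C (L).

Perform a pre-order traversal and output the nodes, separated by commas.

Pre-order visits the node, then its left subtree, then its right subtree.
Visit Z.
At Z: go left to F.
  Visit F.
  At F: go left to W.
    Visit W.
    At W: go left to T.
      Visit T.
      At T: go left to J.
        J is a leaf — visit J.
      At T: go right to V.
        Visit V.
        At V: go left to R.
          R is a leaf — visit R.
        At V: no right child.
    At W: no right child.
  At F: go right to N.
    Visit N.
    At N: go left to E.
      Visit E.
      At E: go left to C.
        C is a leaf — visit C.
      At E: no right child.
    At N: no right child.
At Z: go right to S.
  Visit S.
  At S: go left to Q.
    Visit Q.
    At Q: go left to B.
      B is a leaf — visit B.
    At Q: go right to G.
      Visit G.
      At G: go left to U.
        U is a leaf — visit U.
      At G: no right child.
  At S: go right to L.
    L is a leaf — visit L.

Z, F, W, T, J, V, R, N, E, C, S, Q, B, G, U, L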